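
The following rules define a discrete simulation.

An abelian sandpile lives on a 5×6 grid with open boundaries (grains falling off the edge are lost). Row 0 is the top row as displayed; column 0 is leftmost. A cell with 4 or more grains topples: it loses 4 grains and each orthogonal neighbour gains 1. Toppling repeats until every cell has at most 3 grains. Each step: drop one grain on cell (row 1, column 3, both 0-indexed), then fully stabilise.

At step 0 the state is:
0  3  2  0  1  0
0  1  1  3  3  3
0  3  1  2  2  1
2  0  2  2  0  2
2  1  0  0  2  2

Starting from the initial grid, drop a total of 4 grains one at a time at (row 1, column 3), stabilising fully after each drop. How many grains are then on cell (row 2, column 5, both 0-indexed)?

3

step 0: 0  3  2  0  1  0
0  1  1  3  3  3
0  3  1  2  2  1
2  0  2  2  0  2
2  1  0  0  2  2
step 1: 0  3  2  1  2  1
0  1  2  1  1  0
0  3  1  3  3  2
2  0  2  2  0  2
2  1  0  0  2  2
step 2: 0  3  2  1  2  1
0  1  2  2  1  0
0  3  1  3  3  2
2  0  2  2  0  2
2  1  0  0  2  2
step 3: 0  3  2  1  2  1
0  1  2  3  1  0
0  3  1  3  3  2
2  0  2  2  0  2
2  1  0  0  2  2
step 4: 0  3  2  2  2  1
0  1  3  1  3  0
0  3  2  1  0  3
2  0  2  3  1  2
2  1  0  0  2  2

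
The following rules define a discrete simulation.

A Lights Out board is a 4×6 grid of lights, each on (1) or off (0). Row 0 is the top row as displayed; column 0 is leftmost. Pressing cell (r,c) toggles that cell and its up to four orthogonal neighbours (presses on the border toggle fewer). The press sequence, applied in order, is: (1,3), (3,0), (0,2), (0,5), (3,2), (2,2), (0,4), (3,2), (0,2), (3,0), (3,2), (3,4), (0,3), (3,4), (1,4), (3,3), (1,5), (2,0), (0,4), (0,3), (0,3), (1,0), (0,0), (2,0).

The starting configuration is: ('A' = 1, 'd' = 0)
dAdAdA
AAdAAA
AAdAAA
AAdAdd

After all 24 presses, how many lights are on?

step 0: dAdAdA
AAdAAA
AAdAAA
AAdAdd
step 1: dAdddA
AAAddA
AAddAA
AAdAdd
step 2: dAdddA
AAAddA
dAddAA
dddAdd
step 3: ddAAdA
AAdddA
dAddAA
dddAdd
step 4: ddAAAd
AAdddd
dAddAA
dddAdd
step 5: ddAAAd
AAdddd
dAAdAA
dAAddd
step 6: ddAAAd
AAAddd
dddAAA
dAdddd
step 7: ddAddA
AAAdAd
dddAAA
dAdddd
step 8: ddAddA
AAAdAd
ddAAAA
ddAAdd
step 9: dAdAdA
AAddAd
ddAAAA
ddAAdd
step 10: dAdAdA
AAddAd
AdAAAA
AAAAdd
step 11: dAdAdA
AAddAd
AddAAA
Addddd
step 12: dAdAdA
AAddAd
AddAdA
AddAAA
step 13: dAAdAA
AAdAAd
AddAdA
AddAAA
step 14: dAAdAA
AAdAAd
AddAAA
Addddd
step 15: dAAddA
AAdddA
AddAdA
Addddd
step 16: dAAddA
AAdddA
AddddA
AdAAAd
step 17: dAAddd
AAddAd
Addddd
AdAAAd
step 18: dAAddd
dAddAd
dAdddd
ddAAAd
step 19: dAAAAA
dAdddd
dAdddd
ddAAAd
step 20: dAdddA
dAdAdd
dAdddd
ddAAAd
step 21: dAAAAA
dAdddd
dAdddd
ddAAAd
step 22: AAAAAA
Addddd
AAdddd
ddAAAd
step 23: ddAAAA
dddddd
AAdddd
ddAAAd
step 24: ddAAAA
Addddd
dddddd
AdAAAd

9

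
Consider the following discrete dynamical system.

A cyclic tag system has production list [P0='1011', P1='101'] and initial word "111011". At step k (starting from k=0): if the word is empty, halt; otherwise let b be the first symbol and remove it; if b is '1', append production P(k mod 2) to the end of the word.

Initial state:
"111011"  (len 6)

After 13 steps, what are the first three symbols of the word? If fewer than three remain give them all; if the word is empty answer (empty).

k=0  "111011"  (len 6)
k=1  "110111011"  (len 9)
k=2  "10111011101"  (len 11)
k=3  "01110111011011"  (len 14)
k=4  "1110111011011"  (len 13)
k=5  "1101110110111011"  (len 16)
k=6  "101110110111011101"  (len 18)
k=7  "011101101110111011011"  (len 21)
k=8  "11101101110111011011"  (len 20)
k=9  "11011011101110110111011"  (len 23)
k=10  "1011011101110110111011101"  (len 25)
k=11  "0110111011101101110111011011"  (len 28)
k=12  "110111011101101110111011011"  (len 27)
k=13  "101110111011011101110110111011"  (len 30)

101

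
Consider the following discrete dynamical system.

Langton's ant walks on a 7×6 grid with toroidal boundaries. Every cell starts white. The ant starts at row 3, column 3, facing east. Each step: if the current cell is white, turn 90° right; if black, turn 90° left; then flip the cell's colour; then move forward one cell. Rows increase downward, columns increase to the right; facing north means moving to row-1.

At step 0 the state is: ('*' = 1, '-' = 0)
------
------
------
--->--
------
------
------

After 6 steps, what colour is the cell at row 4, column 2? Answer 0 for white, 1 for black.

k=0  ------
------
------
--->--
------
------
------
k=1  ------
------
------
---*--
---v--
------
------
k=2  ------
------
------
---*--
--<*--
------
------
k=3  ------
------
------
--^*--
--**--
------
------
k=4  ------
------
------
--*>--
--**--
------
------
k=5  ------
------
---^--
--*---
--**--
------
------
k=6  ------
------
---*>-
--*---
--**--
------
------

1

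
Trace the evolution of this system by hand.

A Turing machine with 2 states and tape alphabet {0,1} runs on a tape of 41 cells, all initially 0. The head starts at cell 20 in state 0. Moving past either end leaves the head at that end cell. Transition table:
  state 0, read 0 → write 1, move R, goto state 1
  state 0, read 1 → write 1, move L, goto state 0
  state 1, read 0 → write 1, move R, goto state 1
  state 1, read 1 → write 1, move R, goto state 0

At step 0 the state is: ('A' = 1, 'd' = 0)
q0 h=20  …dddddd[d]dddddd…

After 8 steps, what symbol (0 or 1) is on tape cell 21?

step 0: q0 h=20  …dddddd[d]dddddd…
step 1: q1 h=21  …dddddA[d]dddddd…
step 2: q1 h=22  …ddddAA[d]dddddd…
step 3: q1 h=23  …dddAAA[d]dddddd…
step 4: q1 h=24  …ddAAAA[d]dddddd…
step 5: q1 h=25  …dAAAAA[d]dddddd…
step 6: q1 h=26  …AAAAAA[d]dddddd…
step 7: q1 h=27  …AAAAAA[d]dddddd…
step 8: q1 h=28  …AAAAAA[d]dddddd…

1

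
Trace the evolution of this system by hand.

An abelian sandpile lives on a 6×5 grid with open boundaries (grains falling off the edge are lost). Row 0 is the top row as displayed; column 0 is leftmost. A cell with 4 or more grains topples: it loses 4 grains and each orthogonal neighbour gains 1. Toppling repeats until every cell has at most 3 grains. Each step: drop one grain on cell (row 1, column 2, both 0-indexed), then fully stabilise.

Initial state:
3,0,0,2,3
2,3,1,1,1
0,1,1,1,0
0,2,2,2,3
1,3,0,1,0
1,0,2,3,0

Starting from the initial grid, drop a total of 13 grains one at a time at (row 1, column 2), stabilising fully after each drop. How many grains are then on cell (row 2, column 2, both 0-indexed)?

1

[0] 3,0,0,2,3
2,3,1,1,1
0,1,1,1,0
0,2,2,2,3
1,3,0,1,0
1,0,2,3,0
[1] 3,0,0,2,3
2,3,2,1,1
0,1,1,1,0
0,2,2,2,3
1,3,0,1,0
1,0,2,3,0
[2] 3,0,0,2,3
2,3,3,1,1
0,1,1,1,0
0,2,2,2,3
1,3,0,1,0
1,0,2,3,0
[3] 3,1,1,2,3
3,0,1,2,1
0,2,2,1,0
0,2,2,2,3
1,3,0,1,0
1,0,2,3,0
[4] 3,1,1,2,3
3,0,2,2,1
0,2,2,1,0
0,2,2,2,3
1,3,0,1,0
1,0,2,3,0
[5] 3,1,1,2,3
3,0,3,2,1
0,2,2,1,0
0,2,2,2,3
1,3,0,1,0
1,0,2,3,0
[6] 3,1,2,2,3
3,1,0,3,1
0,2,3,1,0
0,2,2,2,3
1,3,0,1,0
1,0,2,3,0
[7] 3,1,2,2,3
3,1,1,3,1
0,2,3,1,0
0,2,2,2,3
1,3,0,1,0
1,0,2,3,0
[8] 3,1,2,2,3
3,1,2,3,1
0,2,3,1,0
0,2,2,2,3
1,3,0,1,0
1,0,2,3,0
[9] 3,1,2,2,3
3,1,3,3,1
0,2,3,1,0
0,2,2,2,3
1,3,0,1,0
1,0,2,3,0
[10] 3,1,3,3,3
3,2,2,0,2
0,3,0,3,0
0,2,3,2,3
1,3,0,1,0
1,0,2,3,0
[11] 3,1,3,3,3
3,2,3,0,2
0,3,0,3,0
0,2,3,2,3
1,3,0,1,0
1,0,2,3,0
[12] 3,2,1,1,0
3,3,1,2,3
0,3,1,3,0
0,2,3,2,3
1,3,0,1,0
1,0,2,3,0
[13] 3,2,1,1,0
3,3,2,2,3
0,3,1,3,0
0,2,3,2,3
1,3,0,1,0
1,0,2,3,0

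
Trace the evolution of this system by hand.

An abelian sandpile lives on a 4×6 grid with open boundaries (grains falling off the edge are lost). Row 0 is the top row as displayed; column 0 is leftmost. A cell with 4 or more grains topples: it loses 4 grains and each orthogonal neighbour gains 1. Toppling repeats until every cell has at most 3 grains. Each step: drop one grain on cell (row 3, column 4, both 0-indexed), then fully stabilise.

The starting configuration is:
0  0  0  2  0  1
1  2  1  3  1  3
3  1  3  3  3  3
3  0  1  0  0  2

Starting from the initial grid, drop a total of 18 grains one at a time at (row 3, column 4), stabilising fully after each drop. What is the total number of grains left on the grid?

38

t=0: 0  0  0  2  0  1
1  2  1  3  1  3
3  1  3  3  3  3
3  0  1  0  0  2
t=1: 0  0  0  2  0  1
1  2  1  3  1  3
3  1  3  3  3  3
3  0  1  0  1  2
t=2: 0  0  0  2  0  1
1  2  1  3  1  3
3  1  3  3  3  3
3  0  1  0  2  2
t=3: 0  0  0  2  0  1
1  2  1  3  1  3
3  1  3  3  3  3
3  0  1  0  3  2
t=4: 0  0  0  3  1  2
1  2  3  1  0  1
3  2  0  2  3  2
3  0  2  2  2  0
t=5: 0  0  0  3  1  2
1  2  3  1  0  1
3  2  0  2  3  2
3  0  2  2  3  0
t=6: 0  0  0  3  1  2
1  2  3  1  1  1
3  2  0  3  0  3
3  0  2  3  1  1
t=7: 0  0  0  3  1  2
1  2  3  1  1  1
3  2  0  3  0  3
3  0  2  3  2  1
t=8: 0  0  0  3  1  2
1  2  3  1  1  1
3  2  0  3  0  3
3  0  2  3  3  1
t=9: 0  0  0  3  1  2
1  2  3  2  1  1
3  2  1  0  2  3
3  0  3  1  1  2
t=10: 0  0  0  3  1  2
1  2  3  2  1  1
3  2  1  0  2  3
3  0  3  1  2  2
t=11: 0  0  0  3  1  2
1  2  3  2  1  1
3  2  1  0  2  3
3  0  3  1  3  2
t=12: 0  0  0  3  1  2
1  2  3  2  1  1
3  2  1  0  3  3
3  0  3  2  0  3
t=13: 0  0  0  3  1  2
1  2  3  2  1  1
3  2  1  0  3  3
3  0  3  2  1  3
t=14: 0  0  0  3  1  2
1  2  3  2  1  1
3  2  1  0  3  3
3  0  3  2  2  3
t=15: 0  0  0  3  1  2
1  2  3  2  1  1
3  2  1  0  3  3
3  0  3  2  3  3
t=16: 0  0  0  3  1  2
1  2  3  2  2  2
3  2  1  1  1  1
3  0  3  3  2  1
t=17: 0  0  0  3  1  2
1  2  3  2  2  2
3  2  1  1  1  1
3  0  3  3  3  1
t=18: 0  0  0  3  1  2
1  2  3  2  2  2
3  2  2  2  2  1
3  1  0  1  1  2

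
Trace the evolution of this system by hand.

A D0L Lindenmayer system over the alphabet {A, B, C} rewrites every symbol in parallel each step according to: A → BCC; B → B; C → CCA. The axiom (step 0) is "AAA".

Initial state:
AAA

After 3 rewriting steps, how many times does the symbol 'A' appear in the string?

t=0: AAA
t=1: BCCBCCBCC
t=2: BCCACCABCCACCABCCACCA
t=3: BCCACCABCCCCACCABCCBCCACCABCCCCACCABCCBCCACCABCCCCACCABCC

12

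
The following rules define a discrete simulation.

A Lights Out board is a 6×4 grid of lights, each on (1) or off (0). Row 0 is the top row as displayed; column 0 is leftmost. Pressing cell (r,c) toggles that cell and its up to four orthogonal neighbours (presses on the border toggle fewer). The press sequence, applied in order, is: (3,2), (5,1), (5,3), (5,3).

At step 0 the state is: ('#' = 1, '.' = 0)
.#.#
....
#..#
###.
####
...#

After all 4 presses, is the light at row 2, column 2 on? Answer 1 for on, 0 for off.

0) .#.#
....
#..#
###.
####
...#
1) .#.#
....
#.##
#..#
##.#
...#
2) .#.#
....
#.##
#..#
#..#
####
3) .#.#
....
#.##
#..#
#...
##..
4) .#.#
....
#.##
#..#
#..#
####

1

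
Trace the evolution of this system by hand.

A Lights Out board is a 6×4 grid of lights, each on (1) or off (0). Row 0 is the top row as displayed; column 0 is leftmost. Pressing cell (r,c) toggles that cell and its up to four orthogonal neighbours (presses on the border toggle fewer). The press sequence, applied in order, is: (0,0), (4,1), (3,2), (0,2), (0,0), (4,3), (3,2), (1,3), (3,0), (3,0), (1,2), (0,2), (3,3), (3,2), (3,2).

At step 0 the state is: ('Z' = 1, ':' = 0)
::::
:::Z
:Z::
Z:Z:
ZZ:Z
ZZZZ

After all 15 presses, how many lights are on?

step 0: ::::
:::Z
:Z::
Z:Z:
ZZ:Z
ZZZZ
step 1: ZZ::
Z::Z
:Z::
Z:Z:
ZZ:Z
ZZZZ
step 2: ZZ::
Z::Z
:Z::
ZZZ:
::ZZ
Z:ZZ
step 3: ZZ::
Z::Z
:ZZ:
Z::Z
:::Z
Z:ZZ
step 4: Z:ZZ
Z:ZZ
:ZZ:
Z::Z
:::Z
Z:ZZ
step 5: :ZZZ
::ZZ
:ZZ:
Z::Z
:::Z
Z:ZZ
step 6: :ZZZ
::ZZ
:ZZ:
Z:::
::Z:
Z:Z:
step 7: :ZZZ
::ZZ
:Z::
ZZZZ
::::
Z:Z:
step 8: :ZZ:
::::
:Z:Z
ZZZZ
::::
Z:Z:
step 9: :ZZ:
::::
ZZ:Z
::ZZ
Z:::
Z:Z:
step 10: :ZZ:
::::
:Z:Z
ZZZZ
::::
Z:Z:
step 11: :Z::
:ZZZ
:ZZZ
ZZZZ
::::
Z:Z:
step 12: ::ZZ
:Z:Z
:ZZZ
ZZZZ
::::
Z:Z:
step 13: ::ZZ
:Z:Z
:ZZ:
ZZ::
:::Z
Z:Z:
step 14: ::ZZ
:Z:Z
:Z::
Z:ZZ
::ZZ
Z:Z:
step 15: ::ZZ
:Z:Z
:ZZ:
ZZ::
:::Z
Z:Z:

11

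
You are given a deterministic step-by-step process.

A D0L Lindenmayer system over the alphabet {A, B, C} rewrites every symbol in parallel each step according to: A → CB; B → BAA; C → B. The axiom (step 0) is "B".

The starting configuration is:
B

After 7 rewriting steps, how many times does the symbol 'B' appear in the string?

[0] B
[1] BAA
[2] BAACBCB
[3] BAACBCBBBAABBAA
[4] BAACBCBBBAABBAABAABAACBCBBAABAACBCB
[5] BAACBCBBBAABBAABAABAACBCBBAABAACBCBBAACBCBBAACBCBBBAABBAABAACBCBBAACBCBBBAABBAA
[6] BAACBCBBBAABBAABAABAACBCBBAABAACBCBBAACBCBBAACBCBBBAABBAAB…ABAACBCBBAACBCBBBAABBAABAACBCBBBAABBAABAABAACBCBBAABAACBCB  (len 179)
[7] BAACBCBBBAABBAABAABAACBCBBAABAACBCBBAACBCBBAACBCBBBAABBAAB…CBCBBAABAACBCBBAACBCBBAACBCBBBAABBAABAACBCBBAACBCBBBAABBAA  (len 407)

179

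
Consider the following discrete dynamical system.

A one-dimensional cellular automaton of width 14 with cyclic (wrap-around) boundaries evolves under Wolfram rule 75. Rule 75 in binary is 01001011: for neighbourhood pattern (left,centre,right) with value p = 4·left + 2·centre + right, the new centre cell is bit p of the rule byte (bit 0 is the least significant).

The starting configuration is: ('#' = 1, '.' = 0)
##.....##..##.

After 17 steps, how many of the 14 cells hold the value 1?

gen 0: ##.....##..##.
gen 1: ##.######.###.
gen 2: ##.#....#.#.#.
gen 3: ##...###......
gen 4: ##.###.#.#####
gen 5: .#.#.#...#....
gen 6: #......##..###
gen 7: #.#######.##..
gen 8: ..#.....#.##.#
gen 9: .#..####..##..
gen 10: #..##..#.###.#
gen 11: #.###.#..#.#.#
gen 12: #.#.#...#....#
gen 13: #.....##..####
gen 14: #.######.##...
gen 15: ..#....#.##.##
gen 16: .#..###..##.##
gen 17: ...##.#.###.##

8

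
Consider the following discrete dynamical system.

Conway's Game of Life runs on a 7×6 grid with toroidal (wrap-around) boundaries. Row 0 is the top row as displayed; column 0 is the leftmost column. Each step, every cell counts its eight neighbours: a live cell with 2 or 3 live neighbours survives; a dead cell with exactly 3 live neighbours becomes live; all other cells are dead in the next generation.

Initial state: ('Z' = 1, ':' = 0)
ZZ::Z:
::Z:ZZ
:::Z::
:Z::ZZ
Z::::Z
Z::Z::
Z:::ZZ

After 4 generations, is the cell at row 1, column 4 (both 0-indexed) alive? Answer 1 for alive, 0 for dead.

0

step 0: ZZ::Z:
::Z:ZZ
:::Z::
:Z::ZZ
Z::::Z
Z::Z::
Z:::ZZ
step 1: :Z::::
ZZZ:ZZ
Z:ZZ::
::::ZZ
:Z::::
:Z::::
:::ZZ:
step 2: :Z::::
::::ZZ
::Z:::
ZZZZZZ
Z:::::
::Z:::
::Z:::
step 3: ::::::
::::::
::Z:::
Z:ZZZZ
Z:::Z:
:Z::::
:ZZ:::
step 4: ::::::
::::::
:ZZ:ZZ
Z:Z:Z:
Z:Z:Z:
ZZZ:::
:ZZ:::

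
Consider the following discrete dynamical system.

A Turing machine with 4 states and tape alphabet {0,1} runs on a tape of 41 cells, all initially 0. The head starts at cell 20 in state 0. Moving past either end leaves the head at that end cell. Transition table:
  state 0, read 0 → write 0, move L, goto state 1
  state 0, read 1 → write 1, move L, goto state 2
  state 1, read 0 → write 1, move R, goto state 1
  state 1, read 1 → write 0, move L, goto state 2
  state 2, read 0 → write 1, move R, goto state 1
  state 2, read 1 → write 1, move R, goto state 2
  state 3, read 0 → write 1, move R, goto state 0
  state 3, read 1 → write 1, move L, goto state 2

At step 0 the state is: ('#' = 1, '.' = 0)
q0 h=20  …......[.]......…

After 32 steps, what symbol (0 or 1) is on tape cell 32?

0) q0 h=20  …......[.]......…
1) q1 h=19  …......[.]......…
2) q1 h=20  ….....#[.]......…
3) q1 h=21  …....##[.]......…
4) q1 h=22  …...###[.]......…
5) q1 h=23  …..####[.]......…
6) q1 h=24  ….#####[.]......…
7) q1 h=25  …######[.]......…
8) q1 h=26  …######[.]......…
9) q1 h=27  …######[.]......…
10) q1 h=28  …######[.]......…
11) q1 h=29  …######[.]......…
12) q1 h=30  …######[.]......…
13) q1 h=31  …######[.]......…
14) q1 h=32  …######[.]......…
15) q1 h=33  …######[.]......…
16) q1 h=34  …######[.]......|
17) q1 h=35  …######[.].....|
18) q1 h=36  …######[.]....|
19) q1 h=37  …######[.]...|
20) q1 h=38  …######[.]..|
21) q1 h=39  …######[.].|
22) q1 h=40  …######[.]|
23) q1 h=40  …######[#]|
24) q2 h=39  …######[#].|
25) q2 h=40  …######[.]|
26) q1 h=40  …######[#]|
27) q2 h=39  …######[#].|
28) q2 h=40  …######[.]|
29) q1 h=40  …######[#]|
30) q2 h=39  …######[#].|
31) q2 h=40  …######[.]|
32) q1 h=40  …######[#]|

1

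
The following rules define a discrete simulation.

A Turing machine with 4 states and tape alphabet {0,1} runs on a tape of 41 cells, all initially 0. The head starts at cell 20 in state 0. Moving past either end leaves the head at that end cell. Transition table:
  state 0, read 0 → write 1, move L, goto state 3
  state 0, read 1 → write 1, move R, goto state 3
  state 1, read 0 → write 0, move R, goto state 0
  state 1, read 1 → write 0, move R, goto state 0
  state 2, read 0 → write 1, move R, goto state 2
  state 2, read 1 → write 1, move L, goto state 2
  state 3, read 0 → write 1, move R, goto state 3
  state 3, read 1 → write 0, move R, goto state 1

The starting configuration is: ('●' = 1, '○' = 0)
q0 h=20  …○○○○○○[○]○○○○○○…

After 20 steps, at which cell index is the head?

step 0: q0 h=20  …○○○○○○[○]○○○○○○…
step 1: q3 h=19  …○○○○○○[○]●○○○○○…
step 2: q3 h=20  …○○○○○●[●]○○○○○○…
step 3: q1 h=21  …○○○○●○[○]○○○○○○…
step 4: q0 h=22  …○○○●○○[○]○○○○○○…
step 5: q3 h=21  …○○○○●○[○]●○○○○○…
step 6: q3 h=22  …○○○●○●[●]○○○○○○…
step 7: q1 h=23  …○○●○●○[○]○○○○○○…
step 8: q0 h=24  …○●○●○○[○]○○○○○○…
step 9: q3 h=23  …○○●○●○[○]●○○○○○…
step 10: q3 h=24  …○●○●○●[●]○○○○○○…
step 11: q1 h=25  …●○●○●○[○]○○○○○○…
step 12: q0 h=26  …○●○●○○[○]○○○○○○…
step 13: q3 h=25  …●○●○●○[○]●○○○○○…
step 14: q3 h=26  …○●○●○●[●]○○○○○○…
step 15: q1 h=27  …●○●○●○[○]○○○○○○…
step 16: q0 h=28  …○●○●○○[○]○○○○○○…
step 17: q3 h=27  …●○●○●○[○]●○○○○○…
step 18: q3 h=28  …○●○●○●[●]○○○○○○…
step 19: q1 h=29  …●○●○●○[○]○○○○○○…
step 20: q0 h=30  …○●○●○○[○]○○○○○○…

30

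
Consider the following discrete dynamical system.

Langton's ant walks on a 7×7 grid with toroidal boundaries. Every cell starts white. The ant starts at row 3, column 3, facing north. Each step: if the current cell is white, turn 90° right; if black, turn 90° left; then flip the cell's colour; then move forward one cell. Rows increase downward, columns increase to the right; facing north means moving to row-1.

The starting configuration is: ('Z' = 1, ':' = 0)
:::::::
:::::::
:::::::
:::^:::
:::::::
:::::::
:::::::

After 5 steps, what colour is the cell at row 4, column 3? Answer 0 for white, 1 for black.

k=0  :::::::
:::::::
:::::::
:::^:::
:::::::
:::::::
:::::::
k=1  :::::::
:::::::
:::::::
:::Z>::
:::::::
:::::::
:::::::
k=2  :::::::
:::::::
:::::::
:::ZZ::
::::v::
:::::::
:::::::
k=3  :::::::
:::::::
:::::::
:::ZZ::
:::<Z::
:::::::
:::::::
k=4  :::::::
:::::::
:::::::
:::^Z::
:::ZZ::
:::::::
:::::::
k=5  :::::::
:::::::
:::::::
::<:Z::
:::ZZ::
:::::::
:::::::

1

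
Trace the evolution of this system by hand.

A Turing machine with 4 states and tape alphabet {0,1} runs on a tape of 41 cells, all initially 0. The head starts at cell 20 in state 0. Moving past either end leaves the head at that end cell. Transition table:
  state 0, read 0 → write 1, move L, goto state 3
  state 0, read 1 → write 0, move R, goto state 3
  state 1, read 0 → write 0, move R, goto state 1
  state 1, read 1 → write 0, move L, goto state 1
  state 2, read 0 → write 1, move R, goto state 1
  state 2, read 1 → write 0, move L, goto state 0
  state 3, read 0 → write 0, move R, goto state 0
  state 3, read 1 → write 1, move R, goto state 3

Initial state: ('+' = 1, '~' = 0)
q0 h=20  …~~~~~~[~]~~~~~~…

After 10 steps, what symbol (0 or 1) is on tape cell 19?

[0] q0 h=20  …~~~~~~[~]~~~~~~…
[1] q3 h=19  …~~~~~~[~]+~~~~~…
[2] q0 h=20  …~~~~~~[+]~~~~~~…
[3] q3 h=21  …~~~~~~[~]~~~~~~…
[4] q0 h=22  …~~~~~~[~]~~~~~~…
[5] q3 h=21  …~~~~~~[~]+~~~~~…
[6] q0 h=22  …~~~~~~[+]~~~~~~…
[7] q3 h=23  …~~~~~~[~]~~~~~~…
[8] q0 h=24  …~~~~~~[~]~~~~~~…
[9] q3 h=23  …~~~~~~[~]+~~~~~…
[10] q0 h=24  …~~~~~~[+]~~~~~~…

0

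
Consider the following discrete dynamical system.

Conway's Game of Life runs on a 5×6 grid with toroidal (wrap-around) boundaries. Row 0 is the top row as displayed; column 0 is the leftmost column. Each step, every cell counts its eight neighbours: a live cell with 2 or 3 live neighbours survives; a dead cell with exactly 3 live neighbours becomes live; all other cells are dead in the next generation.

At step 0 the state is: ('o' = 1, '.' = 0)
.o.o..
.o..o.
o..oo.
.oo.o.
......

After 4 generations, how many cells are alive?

k=0  .o.o..
.o..o.
o..oo.
.oo.o.
......
k=1  ..o...
oo..oo
o...o.
.oo.oo
.o.o..
k=2  ..oooo
oo.oo.
..o...
.oo.oo
oo.oo.
k=3  ......
oo....
......
....oo
......
k=4  ......
......
o....o
......
......

2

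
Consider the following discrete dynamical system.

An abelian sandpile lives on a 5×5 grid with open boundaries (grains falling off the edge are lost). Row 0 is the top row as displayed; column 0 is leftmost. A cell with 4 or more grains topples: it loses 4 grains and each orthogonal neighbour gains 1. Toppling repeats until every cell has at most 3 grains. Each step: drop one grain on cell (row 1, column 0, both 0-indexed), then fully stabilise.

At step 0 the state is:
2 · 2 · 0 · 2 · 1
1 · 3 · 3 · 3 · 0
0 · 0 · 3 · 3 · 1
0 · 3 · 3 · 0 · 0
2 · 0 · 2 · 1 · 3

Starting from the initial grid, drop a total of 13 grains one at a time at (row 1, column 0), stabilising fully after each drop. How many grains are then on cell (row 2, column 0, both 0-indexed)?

1

0) 2 · 2 · 0 · 2 · 1
1 · 3 · 3 · 3 · 0
0 · 0 · 3 · 3 · 1
0 · 3 · 3 · 0 · 0
2 · 0 · 2 · 1 · 3
1) 2 · 2 · 0 · 2 · 1
2 · 3 · 3 · 3 · 0
0 · 0 · 3 · 3 · 1
0 · 3 · 3 · 0 · 0
2 · 0 · 2 · 1 · 3
2) 2 · 2 · 0 · 2 · 1
3 · 3 · 3 · 3 · 0
0 · 0 · 3 · 3 · 1
0 · 3 · 3 · 0 · 0
2 · 0 · 2 · 1 · 3
3) 3 · 3 · 1 · 3 · 1
1 · 1 · 2 · 1 · 1
1 · 3 · 2 · 1 · 2
1 · 0 · 1 · 2 · 0
2 · 1 · 3 · 1 · 3
4) 3 · 3 · 1 · 3 · 1
2 · 1 · 2 · 1 · 1
1 · 3 · 2 · 1 · 2
1 · 0 · 1 · 2 · 0
2 · 1 · 3 · 1 · 3
5) 3 · 3 · 1 · 3 · 1
3 · 1 · 2 · 1 · 1
1 · 3 · 2 · 1 · 2
1 · 0 · 1 · 2 · 0
2 · 1 · 3 · 1 · 3
6) 1 · 0 · 2 · 3 · 1
1 · 3 · 2 · 1 · 1
2 · 3 · 2 · 1 · 2
1 · 0 · 1 · 2 · 0
2 · 1 · 3 · 1 · 3
7) 1 · 0 · 2 · 3 · 1
2 · 3 · 2 · 1 · 1
2 · 3 · 2 · 1 · 2
1 · 0 · 1 · 2 · 0
2 · 1 · 3 · 1 · 3
8) 1 · 0 · 2 · 3 · 1
3 · 3 · 2 · 1 · 1
2 · 3 · 2 · 1 · 2
1 · 0 · 1 · 2 · 0
2 · 1 · 3 · 1 · 3
9) 2 · 1 · 2 · 3 · 1
2 · 1 · 3 · 1 · 1
0 · 1 · 3 · 1 · 2
2 · 1 · 1 · 2 · 0
2 · 1 · 3 · 1 · 3
10) 2 · 1 · 2 · 3 · 1
3 · 1 · 3 · 1 · 1
0 · 1 · 3 · 1 · 2
2 · 1 · 1 · 2 · 0
2 · 1 · 3 · 1 · 3
11) 3 · 1 · 2 · 3 · 1
0 · 2 · 3 · 1 · 1
1 · 1 · 3 · 1 · 2
2 · 1 · 1 · 2 · 0
2 · 1 · 3 · 1 · 3
12) 3 · 1 · 2 · 3 · 1
1 · 2 · 3 · 1 · 1
1 · 1 · 3 · 1 · 2
2 · 1 · 1 · 2 · 0
2 · 1 · 3 · 1 · 3
13) 3 · 1 · 2 · 3 · 1
2 · 2 · 3 · 1 · 1
1 · 1 · 3 · 1 · 2
2 · 1 · 1 · 2 · 0
2 · 1 · 3 · 1 · 3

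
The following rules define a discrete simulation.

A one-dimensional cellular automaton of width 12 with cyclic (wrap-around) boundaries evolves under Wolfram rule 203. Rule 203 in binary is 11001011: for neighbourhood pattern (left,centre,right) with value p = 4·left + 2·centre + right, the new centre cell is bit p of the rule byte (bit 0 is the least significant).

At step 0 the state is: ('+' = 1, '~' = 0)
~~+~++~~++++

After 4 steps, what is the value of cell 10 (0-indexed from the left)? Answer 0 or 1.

gen 0: ~~+~++~~++++
gen 1: ~+~~++~+++++
gen 2: ~~~+++~+++++
gen 3: ~+++++~+++++
gen 4: ~+++++~+++++

1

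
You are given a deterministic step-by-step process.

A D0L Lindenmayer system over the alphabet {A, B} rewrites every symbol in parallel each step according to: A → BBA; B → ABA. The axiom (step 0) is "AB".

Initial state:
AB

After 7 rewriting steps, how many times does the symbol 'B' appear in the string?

2187

0) AB
1) BBAABA
2) ABAABABBABBAABABBA
3) BBAABABBABBAABABBAABAABABBAABAABABBABBAABABBAABAABABBA
4) ABAABABBABBAABABBAABAABABBAABAABABBABBAABABBAABAABABBABBAA…ABBAABAABABBABBAABABBAABAABABBABBAABABBABBAABABBAABAABABBA  (len 162)
5) BBAABABBABBAABABBAABAABABBAABAABABBABBAABABBAABAABABBABBAA…ABBAABAABABBABBAABABBAABAABABBABBAABABBABBAABABBAABAABABBA  (len 486)
6) ABAABABBABBAABABBAABAABABBAABAABABBABBAABABBAABAABABBABBAA…ABBAABAABABBABBAABABBAABAABABBABBAABABBABBAABABBAABAABABBA  (len 1458)
7) BBAABABBABBAABABBAABAABABBAABAABABBABBAABABBAABAABABBABBAA…ABBAABAABABBABBAABABBAABAABABBABBAABABBABBAABABBAABAABABBA  (len 4374)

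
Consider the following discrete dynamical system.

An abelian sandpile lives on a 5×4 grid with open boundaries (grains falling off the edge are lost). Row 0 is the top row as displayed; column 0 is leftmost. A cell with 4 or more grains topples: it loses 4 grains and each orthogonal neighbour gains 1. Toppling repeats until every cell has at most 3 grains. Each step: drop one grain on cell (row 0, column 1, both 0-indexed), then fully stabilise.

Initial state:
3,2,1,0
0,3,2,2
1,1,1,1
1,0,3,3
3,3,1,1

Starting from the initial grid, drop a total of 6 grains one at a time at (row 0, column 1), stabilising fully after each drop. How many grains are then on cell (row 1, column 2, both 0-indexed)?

step 0: 3,2,1,0
0,3,2,2
1,1,1,1
1,0,3,3
3,3,1,1
step 1: 3,3,1,0
0,3,2,2
1,1,1,1
1,0,3,3
3,3,1,1
step 2: 0,2,2,0
2,0,3,2
1,2,1,1
1,0,3,3
3,3,1,1
step 3: 0,3,2,0
2,0,3,2
1,2,1,1
1,0,3,3
3,3,1,1
step 4: 1,0,3,0
2,1,3,2
1,2,1,1
1,0,3,3
3,3,1,1
step 5: 1,1,3,0
2,1,3,2
1,2,1,1
1,0,3,3
3,3,1,1
step 6: 1,2,3,0
2,1,3,2
1,2,1,1
1,0,3,3
3,3,1,1

3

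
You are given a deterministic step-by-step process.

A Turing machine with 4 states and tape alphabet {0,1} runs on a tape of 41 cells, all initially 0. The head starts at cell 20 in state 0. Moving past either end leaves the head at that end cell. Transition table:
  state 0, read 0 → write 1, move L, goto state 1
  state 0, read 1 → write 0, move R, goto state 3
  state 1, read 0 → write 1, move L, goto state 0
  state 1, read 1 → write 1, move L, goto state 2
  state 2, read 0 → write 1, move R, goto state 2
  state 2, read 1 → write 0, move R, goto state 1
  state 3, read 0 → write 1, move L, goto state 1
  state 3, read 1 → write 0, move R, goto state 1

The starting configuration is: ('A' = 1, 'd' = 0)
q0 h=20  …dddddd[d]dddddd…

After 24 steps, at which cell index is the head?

0

t=0: q0 h=20  …dddddd[d]dddddd…
t=1: q1 h=19  …dddddd[d]Addddd…
t=2: q0 h=18  …dddddd[d]AAdddd…
t=3: q1 h=17  …dddddd[d]AAAddd…
t=4: q0 h=16  …dddddd[d]AAAAdd…
t=5: q1 h=15  …dddddd[d]AAAAAd…
t=6: q0 h=14  …dddddd[d]AAAAAA…
t=7: q1 h=13  …dddddd[d]AAAAAA…
t=8: q0 h=12  …dddddd[d]AAAAAA…
t=9: q1 h=11  …dddddd[d]AAAAAA…
t=10: q0 h=10  …dddddd[d]AAAAAA…
t=11: q1 h= 9  …dddddd[d]AAAAAA…
t=12: q0 h= 8  …dddddd[d]AAAAAA…
t=13: q1 h= 7  …dddddd[d]AAAAAA…
t=14: q0 h= 6  |dddddd[d]AAAAAA…
t=15: q1 h= 5  |ddddd[d]AAAAAA…
t=16: q0 h= 4  |dddd[d]AAAAAA…
t=17: q1 h= 3  |ddd[d]AAAAAA…
t=18: q0 h= 2  |dd[d]AAAAAA…
t=19: q1 h= 1  |d[d]AAAAAA…
t=20: q0 h= 0  |[d]AAAAAA…
t=21: q1 h= 0  |[A]AAAAAA…
t=22: q2 h= 0  |[A]AAAAAA…
t=23: q1 h= 1  |d[A]AAAAAA…
t=24: q2 h= 0  |[d]AAAAAA…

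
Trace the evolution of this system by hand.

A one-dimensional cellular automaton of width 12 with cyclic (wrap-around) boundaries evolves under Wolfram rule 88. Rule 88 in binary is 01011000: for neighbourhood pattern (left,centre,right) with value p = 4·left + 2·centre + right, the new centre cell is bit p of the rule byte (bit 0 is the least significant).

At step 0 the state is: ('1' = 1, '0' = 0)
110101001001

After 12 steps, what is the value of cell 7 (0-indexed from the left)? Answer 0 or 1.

0

gen 0: 110101001001
gen 1: 010000100101
gen 2: 001000010000
gen 3: 000100001000
gen 4: 000010000100
gen 5: 000001000010
gen 6: 000000100001
gen 7: 100000010000
gen 8: 010000001000
gen 9: 001000000100
gen 10: 000100000010
gen 11: 000010000001
gen 12: 100001000000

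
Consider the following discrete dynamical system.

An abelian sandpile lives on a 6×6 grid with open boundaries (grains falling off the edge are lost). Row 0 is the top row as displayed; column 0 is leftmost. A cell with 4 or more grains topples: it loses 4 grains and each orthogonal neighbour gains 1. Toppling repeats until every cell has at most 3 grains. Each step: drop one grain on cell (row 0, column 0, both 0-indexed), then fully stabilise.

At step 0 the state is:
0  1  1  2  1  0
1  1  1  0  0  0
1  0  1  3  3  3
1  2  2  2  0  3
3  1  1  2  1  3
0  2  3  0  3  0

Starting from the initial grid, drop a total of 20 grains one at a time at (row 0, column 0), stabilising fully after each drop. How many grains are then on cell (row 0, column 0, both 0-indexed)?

t=0: 0  1  1  2  1  0
1  1  1  0  0  0
1  0  1  3  3  3
1  2  2  2  0  3
3  1  1  2  1  3
0  2  3  0  3  0
t=1: 1  1  1  2  1  0
1  1  1  0  0  0
1  0  1  3  3  3
1  2  2  2  0  3
3  1  1  2  1  3
0  2  3  0  3  0
t=2: 2  1  1  2  1  0
1  1  1  0  0  0
1  0  1  3  3  3
1  2  2  2  0  3
3  1  1  2  1  3
0  2  3  0  3  0
t=3: 3  1  1  2  1  0
1  1  1  0  0  0
1  0  1  3  3  3
1  2  2  2  0  3
3  1  1  2  1  3
0  2  3  0  3  0
t=4: 0  2  1  2  1  0
2  1  1  0  0  0
1  0  1  3  3  3
1  2  2  2  0  3
3  1  1  2  1  3
0  2  3  0  3  0
t=5: 1  2  1  2  1  0
2  1  1  0  0  0
1  0  1  3  3  3
1  2  2  2  0  3
3  1  1  2  1  3
0  2  3  0  3  0
t=6: 2  2  1  2  1  0
2  1  1  0  0  0
1  0  1  3  3  3
1  2  2  2  0  3
3  1  1  2  1  3
0  2  3  0  3  0
t=7: 3  2  1  2  1  0
2  1  1  0  0  0
1  0  1  3  3  3
1  2  2  2  0  3
3  1  1  2  1  3
0  2  3  0  3  0
t=8: 0  3  1  2  1  0
3  1  1  0  0  0
1  0  1  3  3  3
1  2  2  2  0  3
3  1  1  2  1  3
0  2  3  0  3  0
t=9: 1  3  1  2  1  0
3  1  1  0  0  0
1  0  1  3  3  3
1  2  2  2  0  3
3  1  1  2  1  3
0  2  3  0  3  0
t=10: 2  3  1  2  1  0
3  1  1  0  0  0
1  0  1  3  3  3
1  2  2  2  0  3
3  1  1  2  1  3
0  2  3  0  3  0
t=11: 3  3  1  2  1  0
3  1  1  0  0  0
1  0  1  3  3  3
1  2  2  2  0  3
3  1  1  2  1  3
0  2  3  0  3  0
t=12: 2  0  2  2  1  0
0  3  1  0  0  0
2  0  1  3  3  3
1  2  2  2  0  3
3  1  1  2  1  3
0  2  3  0  3  0
t=13: 3  0  2  2  1  0
0  3  1  0  0  0
2  0  1  3  3  3
1  2  2  2  0  3
3  1  1  2  1  3
0  2  3  0  3  0
t=14: 0  1  2  2  1  0
1  3  1  0  0  0
2  0  1  3  3  3
1  2  2  2  0  3
3  1  1  2  1  3
0  2  3  0  3  0
t=15: 1  1  2  2  1  0
1  3  1  0  0  0
2  0  1  3  3  3
1  2  2  2  0  3
3  1  1  2  1  3
0  2  3  0  3  0
t=16: 2  1  2  2  1  0
1  3  1  0  0  0
2  0  1  3  3  3
1  2  2  2  0  3
3  1  1  2  1  3
0  2  3  0  3  0
t=17: 3  1  2  2  1  0
1  3  1  0  0  0
2  0  1  3  3  3
1  2  2  2  0  3
3  1  1  2  1  3
0  2  3  0  3  0
t=18: 0  2  2  2  1  0
2  3  1  0  0  0
2  0  1  3  3  3
1  2  2  2  0  3
3  1  1  2  1  3
0  2  3  0  3  0
t=19: 1  2  2  2  1  0
2  3  1  0  0  0
2  0  1  3  3  3
1  2  2  2  0  3
3  1  1  2  1  3
0  2  3  0  3  0
t=20: 2  2  2  2  1  0
2  3  1  0  0  0
2  0  1  3  3  3
1  2  2  2  0  3
3  1  1  2  1  3
0  2  3  0  3  0

2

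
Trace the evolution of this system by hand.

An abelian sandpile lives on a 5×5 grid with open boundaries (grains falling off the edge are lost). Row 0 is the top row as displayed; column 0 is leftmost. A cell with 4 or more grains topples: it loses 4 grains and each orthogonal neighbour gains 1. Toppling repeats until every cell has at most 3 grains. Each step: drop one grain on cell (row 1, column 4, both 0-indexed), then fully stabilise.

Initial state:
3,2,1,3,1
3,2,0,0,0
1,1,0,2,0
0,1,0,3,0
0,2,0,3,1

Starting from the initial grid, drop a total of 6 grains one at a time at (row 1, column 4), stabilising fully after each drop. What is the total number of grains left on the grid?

34

0) 3,2,1,3,1
3,2,0,0,0
1,1,0,2,0
0,1,0,3,0
0,2,0,3,1
1) 3,2,1,3,1
3,2,0,0,1
1,1,0,2,0
0,1,0,3,0
0,2,0,3,1
2) 3,2,1,3,1
3,2,0,0,2
1,1,0,2,0
0,1,0,3,0
0,2,0,3,1
3) 3,2,1,3,1
3,2,0,0,3
1,1,0,2,0
0,1,0,3,0
0,2,0,3,1
4) 3,2,1,3,2
3,2,0,1,0
1,1,0,2,1
0,1,0,3,0
0,2,0,3,1
5) 3,2,1,3,2
3,2,0,1,1
1,1,0,2,1
0,1,0,3,0
0,2,0,3,1
6) 3,2,1,3,2
3,2,0,1,2
1,1,0,2,1
0,1,0,3,0
0,2,0,3,1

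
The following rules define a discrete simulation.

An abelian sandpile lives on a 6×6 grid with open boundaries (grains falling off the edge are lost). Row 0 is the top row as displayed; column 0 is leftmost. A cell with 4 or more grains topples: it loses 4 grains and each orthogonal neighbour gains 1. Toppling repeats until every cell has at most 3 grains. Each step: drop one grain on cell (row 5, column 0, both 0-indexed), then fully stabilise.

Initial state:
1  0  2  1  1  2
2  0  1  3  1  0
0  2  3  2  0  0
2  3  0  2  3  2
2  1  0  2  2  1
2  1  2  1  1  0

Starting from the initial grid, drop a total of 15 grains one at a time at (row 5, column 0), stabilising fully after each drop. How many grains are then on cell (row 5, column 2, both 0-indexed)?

3

[0] 1  0  2  1  1  2
2  0  1  3  1  0
0  2  3  2  0  0
2  3  0  2  3  2
2  1  0  2  2  1
2  1  2  1  1  0
[1] 1  0  2  1  1  2
2  0  1  3  1  0
0  2  3  2  0  0
2  3  0  2  3  2
2  1  0  2  2  1
3  1  2  1  1  0
[2] 1  0  2  1  1  2
2  0  1  3  1  0
0  2  3  2  0  0
2  3  0  2  3  2
3  1  0  2  2  1
0  2  2  1  1  0
[3] 1  0  2  1  1  2
2  0  1  3  1  0
0  2  3  2  0  0
2  3  0  2  3  2
3  1  0  2  2  1
1  2  2  1  1  0
[4] 1  0  2  1  1  2
2  0  1  3  1  0
0  2  3  2  0  0
2  3  0  2  3  2
3  1  0  2  2  1
2  2  2  1  1  0
[5] 1  0  2  1  1  2
2  0  1  3  1  0
0  2  3  2  0  0
2  3  0  2  3  2
3  1  0  2  2  1
3  2  2  1  1  0
[6] 1  0  2  1  1  2
2  0  1  3  1  0
0  2  3  2  0  0
3  3  0  2  3  2
0  2  0  2  2  1
1  3  2  1  1  0
[7] 1  0  2  1  1  2
2  0  1  3  1  0
0  2  3  2  0  0
3  3  0  2  3  2
0  2  0  2  2  1
2  3  2  1  1  0
[8] 1  0  2  1  1  2
2  0  1  3  1  0
0  2  3  2  0  0
3  3  0  2  3  2
0  2  0  2  2  1
3  3  2  1  1  0
[9] 1  0  2  1  1  2
2  0  1  3  1  0
0  2  3  2  0  0
3  3  0  2  3  2
1  3  0  2  2  1
1  0  3  1  1  0
[10] 1  0  2  1  1  2
2  0  1  3  1  0
0  2  3  2  0  0
3  3  0  2  3  2
1  3  0  2  2  1
2  0  3  1  1  0
[11] 1  0  2  1  1  2
2  0  1  3  1  0
0  2  3  2  0  0
3  3  0  2  3  2
1  3  0  2  2  1
3  0  3  1  1  0
[12] 1  0  2  1  1  2
2  0  1  3  1  0
0  2  3  2  0  0
3  3  0  2  3  2
2  3  0  2  2  1
0  1  3  1  1  0
[13] 1  0  2  1  1  2
2  0  1  3  1  0
0  2  3  2  0  0
3  3  0  2  3  2
2  3  0  2  2  1
1  1  3  1  1  0
[14] 1  0  2  1  1  2
2  0  1  3  1  0
0  2  3  2  0  0
3  3  0  2  3  2
2  3  0  2  2  1
2  1  3  1  1  0
[15] 1  0  2  1  1  2
2  0  1  3  1  0
0  2  3  2  0  0
3  3  0  2  3  2
2  3  0  2  2  1
3  1  3  1  1  0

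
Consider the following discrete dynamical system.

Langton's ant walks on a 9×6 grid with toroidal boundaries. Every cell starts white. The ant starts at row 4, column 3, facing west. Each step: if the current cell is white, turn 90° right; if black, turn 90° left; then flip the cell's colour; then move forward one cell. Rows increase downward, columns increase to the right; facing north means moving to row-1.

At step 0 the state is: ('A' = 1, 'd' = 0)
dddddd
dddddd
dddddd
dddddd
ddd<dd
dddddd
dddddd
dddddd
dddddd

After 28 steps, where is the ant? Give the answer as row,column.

[0] dddddd
dddddd
dddddd
dddddd
ddd<dd
dddddd
dddddd
dddddd
dddddd
[1] dddddd
dddddd
dddddd
ddd^dd
dddAdd
dddddd
dddddd
dddddd
dddddd
[2] dddddd
dddddd
dddddd
dddA>d
dddAdd
dddddd
dddddd
dddddd
dddddd
[3] dddddd
dddddd
dddddd
dddAAd
dddAvd
dddddd
dddddd
dddddd
dddddd
[4] dddddd
dddddd
dddddd
dddAAd
ddd<Ad
dddddd
dddddd
dddddd
dddddd
[5] dddddd
dddddd
dddddd
dddAAd
ddddAd
dddvdd
dddddd
dddddd
dddddd
[6] dddddd
dddddd
dddddd
dddAAd
ddddAd
dd<Add
dddddd
dddddd
dddddd
[7] dddddd
dddddd
dddddd
dddAAd
dd^dAd
ddAAdd
dddddd
dddddd
dddddd
[8] dddddd
dddddd
dddddd
dddAAd
ddA>Ad
ddAAdd
dddddd
dddddd
dddddd
[9] dddddd
dddddd
dddddd
dddAAd
ddAAAd
ddAvdd
dddddd
dddddd
dddddd
[10] dddddd
dddddd
dddddd
dddAAd
ddAAAd
ddAd>d
dddddd
dddddd
dddddd
[11] dddddd
dddddd
dddddd
dddAAd
ddAAAd
ddAdAd
ddddvd
dddddd
dddddd
[12] dddddd
dddddd
dddddd
dddAAd
ddAAAd
ddAdAd
ddd<Ad
dddddd
dddddd
[13] dddddd
dddddd
dddddd
dddAAd
ddAAAd
ddA^Ad
dddAAd
dddddd
dddddd
[14] dddddd
dddddd
dddddd
dddAAd
ddAAAd
ddAA>d
dddAAd
dddddd
dddddd
[15] dddddd
dddddd
dddddd
dddAAd
ddAA^d
ddAAdd
dddAAd
dddddd
dddddd
[16] dddddd
dddddd
dddddd
dddAAd
ddA<dd
ddAAdd
dddAAd
dddddd
dddddd
[17] dddddd
dddddd
dddddd
dddAAd
ddAddd
ddAvdd
dddAAd
dddddd
dddddd
[18] dddddd
dddddd
dddddd
dddAAd
ddAddd
ddAd>d
dddAAd
dddddd
dddddd
[19] dddddd
dddddd
dddddd
dddAAd
ddAddd
ddAdAd
dddAvd
dddddd
dddddd
[20] dddddd
dddddd
dddddd
dddAAd
ddAddd
ddAdAd
dddAd>
dddddd
dddddd
[21] dddddd
dddddd
dddddd
dddAAd
ddAddd
ddAdAd
dddAdA
dddddv
dddddd
[22] dddddd
dddddd
dddddd
dddAAd
ddAddd
ddAdAd
dddAdA
dddd<A
dddddd
[23] dddddd
dddddd
dddddd
dddAAd
ddAddd
ddAdAd
dddA^A
ddddAA
dddddd
[24] dddddd
dddddd
dddddd
dddAAd
ddAddd
ddAdAd
dddAA>
ddddAA
dddddd
[25] dddddd
dddddd
dddddd
dddAAd
ddAddd
ddAdA^
dddAAd
ddddAA
dddddd
[26] dddddd
dddddd
dddddd
dddAAd
ddAddd
>dAdAA
dddAAd
ddddAA
dddddd
[27] dddddd
dddddd
dddddd
dddAAd
ddAddd
AdAdAA
vddAAd
ddddAA
dddddd
[28] dddddd
dddddd
dddddd
dddAAd
ddAddd
AdAdAA
AddAA<
ddddAA
dddddd

6,5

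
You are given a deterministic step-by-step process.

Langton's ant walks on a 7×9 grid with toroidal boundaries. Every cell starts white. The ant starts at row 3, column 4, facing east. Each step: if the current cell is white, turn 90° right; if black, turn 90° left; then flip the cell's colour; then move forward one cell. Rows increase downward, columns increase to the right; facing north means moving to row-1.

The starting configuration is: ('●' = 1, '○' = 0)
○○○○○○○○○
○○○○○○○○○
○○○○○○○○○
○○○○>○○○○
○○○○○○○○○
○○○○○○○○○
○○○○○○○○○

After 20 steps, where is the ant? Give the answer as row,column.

1,2

[0] ○○○○○○○○○
○○○○○○○○○
○○○○○○○○○
○○○○>○○○○
○○○○○○○○○
○○○○○○○○○
○○○○○○○○○
[1] ○○○○○○○○○
○○○○○○○○○
○○○○○○○○○
○○○○●○○○○
○○○○v○○○○
○○○○○○○○○
○○○○○○○○○
[2] ○○○○○○○○○
○○○○○○○○○
○○○○○○○○○
○○○○●○○○○
○○○<●○○○○
○○○○○○○○○
○○○○○○○○○
[3] ○○○○○○○○○
○○○○○○○○○
○○○○○○○○○
○○○^●○○○○
○○○●●○○○○
○○○○○○○○○
○○○○○○○○○
[4] ○○○○○○○○○
○○○○○○○○○
○○○○○○○○○
○○○●>○○○○
○○○●●○○○○
○○○○○○○○○
○○○○○○○○○
[5] ○○○○○○○○○
○○○○○○○○○
○○○○^○○○○
○○○●○○○○○
○○○●●○○○○
○○○○○○○○○
○○○○○○○○○
[6] ○○○○○○○○○
○○○○○○○○○
○○○○●>○○○
○○○●○○○○○
○○○●●○○○○
○○○○○○○○○
○○○○○○○○○
[7] ○○○○○○○○○
○○○○○○○○○
○○○○●●○○○
○○○●○v○○○
○○○●●○○○○
○○○○○○○○○
○○○○○○○○○
[8] ○○○○○○○○○
○○○○○○○○○
○○○○●●○○○
○○○●<●○○○
○○○●●○○○○
○○○○○○○○○
○○○○○○○○○
[9] ○○○○○○○○○
○○○○○○○○○
○○○○^●○○○
○○○●●●○○○
○○○●●○○○○
○○○○○○○○○
○○○○○○○○○
[10] ○○○○○○○○○
○○○○○○○○○
○○○<○●○○○
○○○●●●○○○
○○○●●○○○○
○○○○○○○○○
○○○○○○○○○
[11] ○○○○○○○○○
○○○^○○○○○
○○○●○●○○○
○○○●●●○○○
○○○●●○○○○
○○○○○○○○○
○○○○○○○○○
[12] ○○○○○○○○○
○○○●>○○○○
○○○●○●○○○
○○○●●●○○○
○○○●●○○○○
○○○○○○○○○
○○○○○○○○○
[13] ○○○○○○○○○
○○○●●○○○○
○○○●v●○○○
○○○●●●○○○
○○○●●○○○○
○○○○○○○○○
○○○○○○○○○
[14] ○○○○○○○○○
○○○●●○○○○
○○○<●●○○○
○○○●●●○○○
○○○●●○○○○
○○○○○○○○○
○○○○○○○○○
[15] ○○○○○○○○○
○○○●●○○○○
○○○○●●○○○
○○○v●●○○○
○○○●●○○○○
○○○○○○○○○
○○○○○○○○○
[16] ○○○○○○○○○
○○○●●○○○○
○○○○●●○○○
○○○○>●○○○
○○○●●○○○○
○○○○○○○○○
○○○○○○○○○
[17] ○○○○○○○○○
○○○●●○○○○
○○○○^●○○○
○○○○○●○○○
○○○●●○○○○
○○○○○○○○○
○○○○○○○○○
[18] ○○○○○○○○○
○○○●●○○○○
○○○<○●○○○
○○○○○●○○○
○○○●●○○○○
○○○○○○○○○
○○○○○○○○○
[19] ○○○○○○○○○
○○○^●○○○○
○○○●○●○○○
○○○○○●○○○
○○○●●○○○○
○○○○○○○○○
○○○○○○○○○
[20] ○○○○○○○○○
○○<○●○○○○
○○○●○●○○○
○○○○○●○○○
○○○●●○○○○
○○○○○○○○○
○○○○○○○○○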